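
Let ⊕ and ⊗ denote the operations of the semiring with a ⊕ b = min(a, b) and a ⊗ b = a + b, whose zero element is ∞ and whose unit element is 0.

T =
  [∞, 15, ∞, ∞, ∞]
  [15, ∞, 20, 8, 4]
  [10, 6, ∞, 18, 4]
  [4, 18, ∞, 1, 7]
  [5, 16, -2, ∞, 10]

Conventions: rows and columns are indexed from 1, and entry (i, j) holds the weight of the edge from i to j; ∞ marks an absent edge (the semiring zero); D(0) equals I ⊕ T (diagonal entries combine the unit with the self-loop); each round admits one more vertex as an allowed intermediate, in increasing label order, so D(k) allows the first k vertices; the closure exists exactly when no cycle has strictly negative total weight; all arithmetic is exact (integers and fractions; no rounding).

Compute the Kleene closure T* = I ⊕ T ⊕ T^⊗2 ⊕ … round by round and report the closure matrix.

D(0):
  [0, 15, ∞, ∞, ∞]
  [15, 0, 20, 8, 4]
  [10, 6, 0, 18, 4]
  [4, 18, ∞, 0, 7]
  [5, 16, -2, ∞, 0]
D(1):
  [0, 15, ∞, ∞, ∞]
  [15, 0, 20, 8, 4]
  [10, 6, 0, 18, 4]
  [4, 18, ∞, 0, 7]
  [5, 16, -2, ∞, 0]
D(2):
  [0, 15, 35, 23, 19]
  [15, 0, 20, 8, 4]
  [10, 6, 0, 14, 4]
  [4, 18, 38, 0, 7]
  [5, 16, -2, 24, 0]
D(3):
  [0, 15, 35, 23, 19]
  [15, 0, 20, 8, 4]
  [10, 6, 0, 14, 4]
  [4, 18, 38, 0, 7]
  [5, 4, -2, 12, 0]
D(4):
  [0, 15, 35, 23, 19]
  [12, 0, 20, 8, 4]
  [10, 6, 0, 14, 4]
  [4, 18, 38, 0, 7]
  [5, 4, -2, 12, 0]
D(5):
  [0, 15, 17, 23, 19]
  [9, 0, 2, 8, 4]
  [9, 6, 0, 14, 4]
  [4, 11, 5, 0, 7]
  [5, 4, -2, 12, 0]
Answer: T* = [[0, 15, 17, 23, 19], [9, 0, 2, 8, 4], [9, 6, 0, 14, 4], [4, 11, 5, 0, 7], [5, 4, -2, 12, 0]]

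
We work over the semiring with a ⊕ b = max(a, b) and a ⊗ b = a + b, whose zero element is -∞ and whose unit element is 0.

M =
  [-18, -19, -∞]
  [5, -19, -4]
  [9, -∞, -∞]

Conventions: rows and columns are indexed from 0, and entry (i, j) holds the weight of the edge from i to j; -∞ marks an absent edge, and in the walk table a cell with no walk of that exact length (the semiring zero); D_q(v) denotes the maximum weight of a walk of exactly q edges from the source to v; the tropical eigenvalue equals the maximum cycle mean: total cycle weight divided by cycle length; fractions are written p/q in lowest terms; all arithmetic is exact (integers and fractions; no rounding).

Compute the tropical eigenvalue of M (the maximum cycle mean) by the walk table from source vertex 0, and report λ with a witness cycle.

q=0: [0, -∞, -∞]
q=1: [-18, -19, -∞]
q=2: [-14, -37, -23]
q=3: [-14, -33, -41]
Optimal cycle mean attained by: cycle 0->1->2->0, total (-19) + (-4) + 9, length 3.
Answer: λ = -14/3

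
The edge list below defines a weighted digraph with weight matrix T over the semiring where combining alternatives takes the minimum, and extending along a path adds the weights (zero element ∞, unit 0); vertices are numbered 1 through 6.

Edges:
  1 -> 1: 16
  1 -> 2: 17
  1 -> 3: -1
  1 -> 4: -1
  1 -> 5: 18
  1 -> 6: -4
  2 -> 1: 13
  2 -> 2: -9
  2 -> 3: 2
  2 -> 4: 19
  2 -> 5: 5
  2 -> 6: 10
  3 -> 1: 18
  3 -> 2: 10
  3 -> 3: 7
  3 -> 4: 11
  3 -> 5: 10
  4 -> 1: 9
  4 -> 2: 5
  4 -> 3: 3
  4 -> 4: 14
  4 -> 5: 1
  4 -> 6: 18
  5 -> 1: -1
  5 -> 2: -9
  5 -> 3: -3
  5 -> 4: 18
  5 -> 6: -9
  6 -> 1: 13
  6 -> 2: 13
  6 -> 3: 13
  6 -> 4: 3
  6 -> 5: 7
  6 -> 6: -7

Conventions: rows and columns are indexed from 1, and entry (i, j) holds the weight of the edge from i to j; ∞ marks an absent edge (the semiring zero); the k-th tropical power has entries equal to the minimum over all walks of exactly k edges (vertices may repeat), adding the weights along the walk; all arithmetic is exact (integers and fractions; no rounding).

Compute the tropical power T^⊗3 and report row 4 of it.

T^⊗2:
  [8, 4, 2, -1, 0, -11]
  [4, -18, -7, 10, -4, -4]
  [9, 1, 7, 17, 12, 1]
  [0, -8, -2, 8, 10, -8]
  [4, -18, -7, -6, -4, -16]
  [6, -2, 4, -4, 0, -14]
T^⊗3:
  [-1, -9, -3, -8, -4, -18]
  [-5, -27, -16, -1, -13, -13]
  [11, -8, 3, 4, 6, -6]
  [5, -17, -6, -5, -3, -15]
  [-5, -27, -16, -13, -13, -23]
  [-1, -11, -3, -11, -7, -21]
Answer: row 4 of T^⊗3 = [5, -17, -6, -5, -3, -15]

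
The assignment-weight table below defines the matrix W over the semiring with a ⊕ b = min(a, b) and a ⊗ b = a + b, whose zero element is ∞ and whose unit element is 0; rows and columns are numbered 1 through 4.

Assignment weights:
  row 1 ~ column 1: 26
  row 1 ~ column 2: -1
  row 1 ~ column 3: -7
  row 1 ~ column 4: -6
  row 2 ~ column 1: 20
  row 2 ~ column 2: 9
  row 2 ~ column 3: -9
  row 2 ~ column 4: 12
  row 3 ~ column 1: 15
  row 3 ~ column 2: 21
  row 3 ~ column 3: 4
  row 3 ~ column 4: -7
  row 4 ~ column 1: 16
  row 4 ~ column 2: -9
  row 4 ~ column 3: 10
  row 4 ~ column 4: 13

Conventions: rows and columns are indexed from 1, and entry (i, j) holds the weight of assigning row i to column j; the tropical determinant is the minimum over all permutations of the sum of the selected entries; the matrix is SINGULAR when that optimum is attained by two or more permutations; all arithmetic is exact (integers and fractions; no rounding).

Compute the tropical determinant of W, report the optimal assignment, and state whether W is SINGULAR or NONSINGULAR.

σ = (1, 2, 3, 4): 26 + 9 + 4 + 13 = 52
σ = (1, 2, 4, 3): 26 + 9 + (-7) + 10 = 38
σ = (1, 3, 2, 4): 26 + (-9) + 21 + 13 = 51
σ = (1, 3, 4, 2): 26 + (-9) + (-7) + (-9) = 1
σ = (1, 4, 2, 3): 26 + 12 + 21 + 10 = 69
σ = (1, 4, 3, 2): 26 + 12 + 4 + (-9) = 33
σ = (2, 1, 3, 4): (-1) + 20 + 4 + 13 = 36
σ = (2, 1, 4, 3): (-1) + 20 + (-7) + 10 = 22
σ = (2, 3, 1, 4): (-1) + (-9) + 15 + 13 = 18
σ = (2, 3, 4, 1): (-1) + (-9) + (-7) + 16 = -1
σ = (2, 4, 1, 3): (-1) + 12 + 15 + 10 = 36
σ = (2, 4, 3, 1): (-1) + 12 + 4 + 16 = 31
σ = (3, 1, 2, 4): (-7) + 20 + 21 + 13 = 47
σ = (3, 1, 4, 2): (-7) + 20 + (-7) + (-9) = -3
σ = (3, 2, 1, 4): (-7) + 9 + 15 + 13 = 30
σ = (3, 2, 4, 1): (-7) + 9 + (-7) + 16 = 11
σ = (3, 4, 1, 2): (-7) + 12 + 15 + (-9) = 11
σ = (3, 4, 2, 1): (-7) + 12 + 21 + 16 = 42
σ = (4, 1, 2, 3): (-6) + 20 + 21 + 10 = 45
σ = (4, 1, 3, 2): (-6) + 20 + 4 + (-9) = 9
σ = (4, 2, 1, 3): (-6) + 9 + 15 + 10 = 28
σ = (4, 2, 3, 1): (-6) + 9 + 4 + 16 = 23
σ = (4, 3, 1, 2): (-6) + (-9) + 15 + (-9) = -9
σ = (4, 3, 2, 1): (-6) + (-9) + 21 + 16 = 22
Optimal value attained by: σ = (4, 3, 1, 2).
Answer: det⊕(W) = -9; verdict: NONSINGULAR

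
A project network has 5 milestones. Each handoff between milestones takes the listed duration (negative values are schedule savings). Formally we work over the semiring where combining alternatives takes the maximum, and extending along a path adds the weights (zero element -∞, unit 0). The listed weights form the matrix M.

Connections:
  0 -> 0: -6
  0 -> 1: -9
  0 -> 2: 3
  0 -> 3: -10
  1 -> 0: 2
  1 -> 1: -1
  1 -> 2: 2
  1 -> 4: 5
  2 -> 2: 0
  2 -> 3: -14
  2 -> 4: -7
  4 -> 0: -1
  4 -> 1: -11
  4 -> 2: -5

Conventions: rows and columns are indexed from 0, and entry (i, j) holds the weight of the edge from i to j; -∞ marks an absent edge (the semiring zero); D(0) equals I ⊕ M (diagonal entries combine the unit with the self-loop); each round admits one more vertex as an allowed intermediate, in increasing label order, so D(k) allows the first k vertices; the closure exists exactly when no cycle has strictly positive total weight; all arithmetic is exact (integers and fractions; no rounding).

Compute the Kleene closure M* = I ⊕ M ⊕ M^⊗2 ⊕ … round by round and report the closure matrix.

D(0):
  [0, -9, 3, -10, -∞]
  [2, 0, 2, -∞, 5]
  [-∞, -∞, 0, -14, -7]
  [-∞, -∞, -∞, 0, -∞]
  [-1, -11, -5, -∞, 0]
D(1):
  [0, -9, 3, -10, -∞]
  [2, 0, 5, -8, 5]
  [-∞, -∞, 0, -14, -7]
  [-∞, -∞, -∞, 0, -∞]
  [-1, -10, 2, -11, 0]
D(2):
  [0, -9, 3, -10, -4]
  [2, 0, 5, -8, 5]
  [-∞, -∞, 0, -14, -7]
  [-∞, -∞, -∞, 0, -∞]
  [-1, -10, 2, -11, 0]
D(3):
  [0, -9, 3, -10, -4]
  [2, 0, 5, -8, 5]
  [-∞, -∞, 0, -14, -7]
  [-∞, -∞, -∞, 0, -∞]
  [-1, -10, 2, -11, 0]
D(4):
  [0, -9, 3, -10, -4]
  [2, 0, 5, -8, 5]
  [-∞, -∞, 0, -14, -7]
  [-∞, -∞, -∞, 0, -∞]
  [-1, -10, 2, -11, 0]
D(5):
  [0, -9, 3, -10, -4]
  [4, 0, 7, -6, 5]
  [-8, -17, 0, -14, -7]
  [-∞, -∞, -∞, 0, -∞]
  [-1, -10, 2, -11, 0]
Answer: M* = [[0, -9, 3, -10, -4], [4, 0, 7, -6, 5], [-8, -17, 0, -14, -7], [-∞, -∞, -∞, 0, -∞], [-1, -10, 2, -11, 0]]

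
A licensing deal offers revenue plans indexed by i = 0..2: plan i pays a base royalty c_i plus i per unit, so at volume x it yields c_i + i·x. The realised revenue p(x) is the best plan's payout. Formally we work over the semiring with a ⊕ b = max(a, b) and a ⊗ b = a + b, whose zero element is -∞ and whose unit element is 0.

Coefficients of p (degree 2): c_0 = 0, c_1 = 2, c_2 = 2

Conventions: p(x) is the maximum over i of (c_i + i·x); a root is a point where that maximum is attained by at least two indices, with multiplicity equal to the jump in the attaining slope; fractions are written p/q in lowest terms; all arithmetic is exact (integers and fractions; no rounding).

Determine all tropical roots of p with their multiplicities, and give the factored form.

hull edge (i=0, c=0) to (i=1, c=2): slope 2, span 1
hull edge (i=1, c=2) to (i=2, c=2): slope 0, span 1
Factored form: p(x) = 2 ⊗ (x ⊕ (-2)) ⊗ (x ⊕ 0)
Answer: roots = -2 (mult 1), 0 (mult 1)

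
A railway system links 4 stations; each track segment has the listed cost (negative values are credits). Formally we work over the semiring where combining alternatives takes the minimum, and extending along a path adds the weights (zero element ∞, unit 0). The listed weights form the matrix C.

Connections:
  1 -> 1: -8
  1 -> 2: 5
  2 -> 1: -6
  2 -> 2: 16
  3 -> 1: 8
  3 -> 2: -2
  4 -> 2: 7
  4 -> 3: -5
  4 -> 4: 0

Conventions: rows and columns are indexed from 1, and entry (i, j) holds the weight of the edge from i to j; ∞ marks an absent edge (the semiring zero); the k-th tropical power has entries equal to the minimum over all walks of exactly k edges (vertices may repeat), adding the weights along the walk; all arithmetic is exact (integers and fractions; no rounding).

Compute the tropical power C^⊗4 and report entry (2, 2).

C^⊗2:
  [-16, -3, ∞, ∞]
  [-14, -1, ∞, ∞]
  [-8, 13, ∞, ∞]
  [1, -7, -5, 0]
C^⊗3:
  [-24, -11, ∞, ∞]
  [-22, -9, ∞, ∞]
  [-16, -3, ∞, ∞]
  [-13, -7, -5, 0]
C^⊗4:
  [-32, -19, ∞, ∞]
  [-30, -17, ∞, ∞]
  [-24, -11, ∞, ∞]
  [-21, -8, -5, 0]
Key observation: the optimum is the walk 2->1->1->1->2, with weight (-6) + (-8) + (-8) + 5 = -17.
Optimal value attained by: walk 2->1->1->1->2.
Answer: (C^⊗4)[2][2] = -17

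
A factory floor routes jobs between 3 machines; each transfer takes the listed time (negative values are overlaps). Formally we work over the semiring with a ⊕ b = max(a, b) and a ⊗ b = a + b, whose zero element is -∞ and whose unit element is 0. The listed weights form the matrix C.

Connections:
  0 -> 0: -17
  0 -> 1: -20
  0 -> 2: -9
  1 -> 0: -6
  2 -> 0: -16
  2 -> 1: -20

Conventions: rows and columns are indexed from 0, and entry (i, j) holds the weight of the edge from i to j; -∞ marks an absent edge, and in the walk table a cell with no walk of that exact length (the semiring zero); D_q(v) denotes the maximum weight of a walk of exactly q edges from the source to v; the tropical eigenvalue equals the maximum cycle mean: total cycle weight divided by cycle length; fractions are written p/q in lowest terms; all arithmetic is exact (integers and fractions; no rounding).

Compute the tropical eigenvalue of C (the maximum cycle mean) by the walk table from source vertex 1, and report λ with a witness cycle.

q=0: [-∞, 0, -∞]
q=1: [-6, -∞, -∞]
q=2: [-23, -26, -15]
q=3: [-31, -35, -32]
Optimal cycle mean attained by: cycle 0->2->1->0, total (-9) + (-20) + (-6), length 3.
Answer: λ = -35/3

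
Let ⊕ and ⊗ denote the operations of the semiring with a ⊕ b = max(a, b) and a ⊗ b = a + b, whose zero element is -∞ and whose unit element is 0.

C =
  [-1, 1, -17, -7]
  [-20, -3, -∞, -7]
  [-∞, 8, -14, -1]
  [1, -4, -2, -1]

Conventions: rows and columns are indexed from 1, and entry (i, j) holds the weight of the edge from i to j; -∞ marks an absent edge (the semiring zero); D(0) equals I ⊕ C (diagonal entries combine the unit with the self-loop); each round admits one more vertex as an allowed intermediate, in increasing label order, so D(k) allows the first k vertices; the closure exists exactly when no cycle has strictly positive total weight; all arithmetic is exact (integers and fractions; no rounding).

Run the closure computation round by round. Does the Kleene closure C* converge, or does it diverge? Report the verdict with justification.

D(0):
  [0, 1, -17, -7]
  [-20, 0, -∞, -7]
  [-∞, 8, 0, -1]
  [1, -4, -2, 0]
D(1):
  [0, 1, -17, -7]
  [-20, 0, -37, -7]
  [-∞, 8, 0, -1]
  [1, 2, -2, 0]
D(2):
  [0, 1, -17, -6]
  [-20, 0, -37, -7]
  [-12, 8, 0, 1]
  [1, 2, -2, 0]
D(3):
  [0, 1, -17, -6]
  [-20, 0, -37, -7]
  [-12, 8, 0, 1]
  [1, 6, -2, 0]
D(4):
  [0, 1, -8, -6]
  [-6, 0, -9, -7]
  [2, 8, 0, 1]
  [1, 6, -2, 0]
Key observation: every diagonal entry stays at the unit through all rounds, so no improving cycle exists.
Answer: CONVERGES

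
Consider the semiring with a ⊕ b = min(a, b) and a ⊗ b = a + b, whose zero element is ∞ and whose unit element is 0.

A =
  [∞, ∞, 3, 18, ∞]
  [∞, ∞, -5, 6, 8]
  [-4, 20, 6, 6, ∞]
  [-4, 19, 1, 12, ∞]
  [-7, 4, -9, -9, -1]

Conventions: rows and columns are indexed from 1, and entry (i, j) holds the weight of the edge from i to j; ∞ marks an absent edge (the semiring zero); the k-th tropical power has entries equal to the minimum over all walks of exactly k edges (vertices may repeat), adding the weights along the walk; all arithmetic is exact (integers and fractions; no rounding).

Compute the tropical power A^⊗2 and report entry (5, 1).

A^⊗2:
  [-1, 23, 9, 9, ∞]
  [-9, 12, -1, -1, 7]
  [2, 25, -1, 12, 28]
  [-3, 21, -1, 7, 27]
  [-13, 3, -10, -10, -2]
Key observation: the optimum is the walk 5->3->1, with weight (-9) + (-4) = -13.
Optimal value attained by: walk 5->3->1.
Answer: (A^⊗2)[5][1] = -13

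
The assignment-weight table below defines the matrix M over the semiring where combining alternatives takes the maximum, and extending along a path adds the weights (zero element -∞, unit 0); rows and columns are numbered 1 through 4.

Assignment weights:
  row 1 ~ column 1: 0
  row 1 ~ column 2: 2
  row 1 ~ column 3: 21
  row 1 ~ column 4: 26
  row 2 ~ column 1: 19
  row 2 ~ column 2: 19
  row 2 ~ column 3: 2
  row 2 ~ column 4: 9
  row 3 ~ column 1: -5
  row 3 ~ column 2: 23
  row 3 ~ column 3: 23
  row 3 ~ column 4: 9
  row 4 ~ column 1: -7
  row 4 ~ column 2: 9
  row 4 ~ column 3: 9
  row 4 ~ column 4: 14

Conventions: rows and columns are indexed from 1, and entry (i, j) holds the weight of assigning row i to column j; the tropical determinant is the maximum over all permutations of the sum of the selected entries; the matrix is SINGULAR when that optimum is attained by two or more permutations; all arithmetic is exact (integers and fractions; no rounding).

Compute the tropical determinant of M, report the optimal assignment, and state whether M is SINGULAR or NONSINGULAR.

σ = (1, 2, 3, 4): 0 + 19 + 23 + 14 = 56
σ = (1, 2, 4, 3): 0 + 19 + 9 + 9 = 37
σ = (1, 3, 2, 4): 0 + 2 + 23 + 14 = 39
σ = (1, 3, 4, 2): 0 + 2 + 9 + 9 = 20
σ = (1, 4, 2, 3): 0 + 9 + 23 + 9 = 41
σ = (1, 4, 3, 2): 0 + 9 + 23 + 9 = 41
σ = (2, 1, 3, 4): 2 + 19 + 23 + 14 = 58
σ = (2, 1, 4, 3): 2 + 19 + 9 + 9 = 39
σ = (2, 3, 1, 4): 2 + 2 + (-5) + 14 = 13
σ = (2, 3, 4, 1): 2 + 2 + 9 + (-7) = 6
σ = (2, 4, 1, 3): 2 + 9 + (-5) + 9 = 15
σ = (2, 4, 3, 1): 2 + 9 + 23 + (-7) = 27
σ = (3, 1, 2, 4): 21 + 19 + 23 + 14 = 77
σ = (3, 1, 4, 2): 21 + 19 + 9 + 9 = 58
σ = (3, 2, 1, 4): 21 + 19 + (-5) + 14 = 49
σ = (3, 2, 4, 1): 21 + 19 + 9 + (-7) = 42
σ = (3, 4, 1, 2): 21 + 9 + (-5) + 9 = 34
σ = (3, 4, 2, 1): 21 + 9 + 23 + (-7) = 46
σ = (4, 1, 2, 3): 26 + 19 + 23 + 9 = 77
σ = (4, 1, 3, 2): 26 + 19 + 23 + 9 = 77
σ = (4, 2, 1, 3): 26 + 19 + (-5) + 9 = 49
σ = (4, 2, 3, 1): 26 + 19 + 23 + (-7) = 61
σ = (4, 3, 1, 2): 26 + 2 + (-5) + 9 = 32
σ = (4, 3, 2, 1): 26 + 2 + 23 + (-7) = 44
Optimal value attained by: σ = (3, 1, 2, 4).
Answer: det⊕(M) = 77; verdict: SINGULAR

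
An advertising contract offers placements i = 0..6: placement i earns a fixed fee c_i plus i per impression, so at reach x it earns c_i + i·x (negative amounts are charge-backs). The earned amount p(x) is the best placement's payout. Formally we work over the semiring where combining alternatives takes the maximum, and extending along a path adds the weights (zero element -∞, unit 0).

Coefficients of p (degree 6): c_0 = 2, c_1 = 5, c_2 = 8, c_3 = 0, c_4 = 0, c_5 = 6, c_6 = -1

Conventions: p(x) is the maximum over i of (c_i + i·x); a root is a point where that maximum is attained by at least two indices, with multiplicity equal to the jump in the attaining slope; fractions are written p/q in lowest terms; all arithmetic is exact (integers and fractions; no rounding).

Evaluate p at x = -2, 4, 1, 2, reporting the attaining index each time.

p(-2) = max(2+0·(-2)=2, 5+1·(-2)=3, 8+2·(-2)=4, 0+3·(-2)=-6, 0+4·(-2)=-8, 6+5·(-2)=-4, -1+6·(-2)=-13) = 4 (attained by i=2)
p(4) = max(2+0·4=2, 5+1·4=9, 8+2·4=16, 0+3·4=12, 0+4·4=16, 6+5·4=26, -1+6·4=23) = 26 (attained by i=5)
p(1) = max(2+0·1=2, 5+1·1=6, 8+2·1=10, 0+3·1=3, 0+4·1=4, 6+5·1=11, -1+6·1=5) = 11 (attained by i=5)
p(2) = max(2+0·2=2, 5+1·2=7, 8+2·2=12, 0+3·2=6, 0+4·2=8, 6+5·2=16, -1+6·2=11) = 16 (attained by i=5)
Answer: p(-2) = 4; p(4) = 26; p(1) = 11; p(2) = 16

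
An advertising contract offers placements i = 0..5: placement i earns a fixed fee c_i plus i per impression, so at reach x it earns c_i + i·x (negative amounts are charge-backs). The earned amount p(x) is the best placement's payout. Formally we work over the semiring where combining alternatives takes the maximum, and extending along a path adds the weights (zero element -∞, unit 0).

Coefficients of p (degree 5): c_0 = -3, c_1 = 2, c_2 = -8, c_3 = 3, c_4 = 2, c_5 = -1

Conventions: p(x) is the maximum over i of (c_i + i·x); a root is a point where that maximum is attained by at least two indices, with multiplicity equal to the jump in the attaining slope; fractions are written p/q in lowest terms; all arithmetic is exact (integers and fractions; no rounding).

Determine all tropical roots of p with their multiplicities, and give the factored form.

hull edge (i=0, c=-3) to (i=1, c=2): slope 5, span 1
hull edge (i=1, c=2) to (i=3, c=3): slope 1/2, span 2
hull edge (i=3, c=3) to (i=4, c=2): slope -1, span 1
hull edge (i=4, c=2) to (i=5, c=-1): slope -3, span 1
Factored form: p(x) = -1 ⊗ (x ⊕ (-5)) ⊗ (x ⊕ (-1/2)) ⊗ (x ⊕ (-1/2)) ⊗ (x ⊕ 1) ⊗ (x ⊕ 3)
Answer: roots = -5 (mult 1), -1/2 (mult 2), 1 (mult 1), 3 (mult 1)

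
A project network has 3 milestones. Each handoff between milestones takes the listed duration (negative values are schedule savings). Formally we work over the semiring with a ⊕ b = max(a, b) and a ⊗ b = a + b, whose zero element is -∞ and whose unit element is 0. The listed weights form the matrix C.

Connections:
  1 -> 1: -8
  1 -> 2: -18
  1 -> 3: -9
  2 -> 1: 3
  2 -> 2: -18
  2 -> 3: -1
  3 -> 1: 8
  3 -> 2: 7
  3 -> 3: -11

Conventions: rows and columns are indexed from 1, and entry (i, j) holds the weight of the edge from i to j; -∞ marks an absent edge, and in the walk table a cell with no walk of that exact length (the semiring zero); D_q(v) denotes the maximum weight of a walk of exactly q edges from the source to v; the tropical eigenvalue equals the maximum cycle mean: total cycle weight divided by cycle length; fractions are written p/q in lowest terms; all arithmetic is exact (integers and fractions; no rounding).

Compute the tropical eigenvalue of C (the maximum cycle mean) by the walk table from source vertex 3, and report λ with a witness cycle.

q=0: [-∞, -∞, 0]
q=1: [8, 7, -11]
q=2: [10, -4, 6]
q=3: [14, 13, 1]
Optimal cycle mean attained by: cycle 2->3->2, total (-1) + 7, length 2.
Answer: λ = 3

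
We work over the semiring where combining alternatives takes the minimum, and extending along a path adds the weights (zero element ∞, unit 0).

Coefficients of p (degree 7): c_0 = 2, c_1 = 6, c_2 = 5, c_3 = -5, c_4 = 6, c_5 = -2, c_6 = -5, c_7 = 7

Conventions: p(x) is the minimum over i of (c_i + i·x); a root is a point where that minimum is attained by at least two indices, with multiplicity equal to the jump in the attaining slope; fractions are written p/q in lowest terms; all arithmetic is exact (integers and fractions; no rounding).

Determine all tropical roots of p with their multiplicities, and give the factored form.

hull edge (i=0, c=2) to (i=3, c=-5): slope -7/3, span 3
hull edge (i=3, c=-5) to (i=6, c=-5): slope 0, span 3
hull edge (i=6, c=-5) to (i=7, c=7): slope 12, span 1
Factored form: p(x) = 7 ⊗ (x ⊕ (-12)) ⊗ (x ⊕ 0) ⊗ (x ⊕ 0) ⊗ (x ⊕ 0) ⊗ (x ⊕ 7/3) ⊗ (x ⊕ 7/3) ⊗ (x ⊕ 7/3)
Answer: roots = -12 (mult 1), 0 (mult 3), 7/3 (mult 3)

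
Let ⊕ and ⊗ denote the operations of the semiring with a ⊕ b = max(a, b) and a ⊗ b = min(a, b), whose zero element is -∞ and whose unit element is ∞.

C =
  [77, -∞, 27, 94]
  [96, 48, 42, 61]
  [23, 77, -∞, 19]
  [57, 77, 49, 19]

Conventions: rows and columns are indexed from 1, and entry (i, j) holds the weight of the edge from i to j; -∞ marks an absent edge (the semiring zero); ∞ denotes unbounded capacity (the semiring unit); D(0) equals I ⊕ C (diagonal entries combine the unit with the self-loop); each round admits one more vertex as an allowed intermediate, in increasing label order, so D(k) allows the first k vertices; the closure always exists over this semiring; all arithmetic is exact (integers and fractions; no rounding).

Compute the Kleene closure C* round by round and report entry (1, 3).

D(0):
  [∞, -∞, 27, 94]
  [96, ∞, 42, 61]
  [23, 77, ∞, 19]
  [57, 77, 49, ∞]
D(1):
  [∞, -∞, 27, 94]
  [96, ∞, 42, 94]
  [23, 77, ∞, 23]
  [57, 77, 49, ∞]
D(2):
  [∞, -∞, 27, 94]
  [96, ∞, 42, 94]
  [77, 77, ∞, 77]
  [77, 77, 49, ∞]
D(3):
  [∞, 27, 27, 94]
  [96, ∞, 42, 94]
  [77, 77, ∞, 77]
  [77, 77, 49, ∞]
D(4):
  [∞, 77, 49, 94]
  [96, ∞, 49, 94]
  [77, 77, ∞, 77]
  [77, 77, 49, ∞]
Answer: C*[1][3] = 49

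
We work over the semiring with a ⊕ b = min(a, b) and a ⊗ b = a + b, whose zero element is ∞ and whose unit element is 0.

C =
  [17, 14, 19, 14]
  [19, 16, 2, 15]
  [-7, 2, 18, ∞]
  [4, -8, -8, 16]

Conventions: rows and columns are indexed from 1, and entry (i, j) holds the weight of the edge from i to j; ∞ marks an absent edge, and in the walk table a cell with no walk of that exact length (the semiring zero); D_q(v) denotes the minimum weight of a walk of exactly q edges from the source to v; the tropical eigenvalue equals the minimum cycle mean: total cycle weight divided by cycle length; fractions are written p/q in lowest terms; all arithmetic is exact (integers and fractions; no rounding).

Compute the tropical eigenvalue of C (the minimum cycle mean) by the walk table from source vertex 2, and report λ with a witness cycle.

q=0: [∞, 0, ∞, ∞]
q=1: [19, 16, 2, 15]
q=2: [-5, 4, 7, 31]
q=3: [0, 9, 6, 9]
q=4: [-1, 1, 1, 14]
Optimal cycle mean attained by: cycle 1->4->3->1, total 14 + (-8) + (-7), length 3.
Answer: λ = -1/3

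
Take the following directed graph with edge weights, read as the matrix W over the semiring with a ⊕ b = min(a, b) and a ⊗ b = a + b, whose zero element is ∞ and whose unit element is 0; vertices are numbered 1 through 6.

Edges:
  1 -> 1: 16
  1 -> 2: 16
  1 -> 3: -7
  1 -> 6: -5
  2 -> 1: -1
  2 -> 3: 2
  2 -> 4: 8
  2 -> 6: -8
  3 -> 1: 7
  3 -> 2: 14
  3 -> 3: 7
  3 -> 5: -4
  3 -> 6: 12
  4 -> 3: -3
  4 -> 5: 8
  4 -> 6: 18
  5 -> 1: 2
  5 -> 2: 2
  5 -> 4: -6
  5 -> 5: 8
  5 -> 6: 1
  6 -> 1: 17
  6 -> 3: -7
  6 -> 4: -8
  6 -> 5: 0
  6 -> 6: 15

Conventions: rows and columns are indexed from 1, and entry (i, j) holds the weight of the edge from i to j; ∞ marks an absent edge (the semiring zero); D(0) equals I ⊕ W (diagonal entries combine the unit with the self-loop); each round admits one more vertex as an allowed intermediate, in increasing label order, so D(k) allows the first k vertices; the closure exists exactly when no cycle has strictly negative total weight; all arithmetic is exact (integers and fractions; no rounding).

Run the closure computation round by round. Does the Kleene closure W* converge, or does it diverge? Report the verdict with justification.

D(0):
  [0, 16, -7, ∞, ∞, -5]
  [-1, 0, 2, 8, ∞, -8]
  [7, 14, 0, ∞, -4, 12]
  [∞, ∞, -3, 0, 8, 18]
  [2, 2, ∞, -6, 0, 1]
  [17, ∞, -7, -8, 0, 0]
D(1):
  [0, 16, -7, ∞, ∞, -5]
  [-1, 0, -8, 8, ∞, -8]
  [7, 14, 0, ∞, -4, 2]
  [∞, ∞, -3, 0, 8, 18]
  [2, 2, -5, -6, 0, -3]
  [17, 33, -7, -8, 0, 0]
D(2):
  [0, 16, -7, 24, ∞, -5]
  [-1, 0, -8, 8, ∞, -8]
  [7, 14, 0, 22, -4, 2]
  [∞, ∞, -3, 0, 8, 18]
  [1, 2, -6, -6, 0, -6]
  [17, 33, -7, -8, 0, 0]
Detection: at round 3, diagonal entry (5, 5) turns strictly negative.
Key observation: the cycle 5->1->3->5 has total weight 2 + (-7) + (-4), which is strictly negative.
Answer: DIVERGES — negative cycle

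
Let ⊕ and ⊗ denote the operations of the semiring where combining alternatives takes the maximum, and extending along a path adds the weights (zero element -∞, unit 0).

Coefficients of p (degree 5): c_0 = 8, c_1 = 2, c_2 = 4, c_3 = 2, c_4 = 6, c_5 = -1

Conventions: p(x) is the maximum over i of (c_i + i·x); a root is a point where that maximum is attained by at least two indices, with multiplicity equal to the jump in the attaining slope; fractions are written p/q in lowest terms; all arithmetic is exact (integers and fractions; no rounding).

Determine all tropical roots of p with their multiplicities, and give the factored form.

hull edge (i=0, c=8) to (i=4, c=6): slope -1/2, span 4
hull edge (i=4, c=6) to (i=5, c=-1): slope -7, span 1
Factored form: p(x) = -1 ⊗ (x ⊕ 1/2) ⊗ (x ⊕ 1/2) ⊗ (x ⊕ 1/2) ⊗ (x ⊕ 1/2) ⊗ (x ⊕ 7)
Answer: roots = 1/2 (mult 4), 7 (mult 1)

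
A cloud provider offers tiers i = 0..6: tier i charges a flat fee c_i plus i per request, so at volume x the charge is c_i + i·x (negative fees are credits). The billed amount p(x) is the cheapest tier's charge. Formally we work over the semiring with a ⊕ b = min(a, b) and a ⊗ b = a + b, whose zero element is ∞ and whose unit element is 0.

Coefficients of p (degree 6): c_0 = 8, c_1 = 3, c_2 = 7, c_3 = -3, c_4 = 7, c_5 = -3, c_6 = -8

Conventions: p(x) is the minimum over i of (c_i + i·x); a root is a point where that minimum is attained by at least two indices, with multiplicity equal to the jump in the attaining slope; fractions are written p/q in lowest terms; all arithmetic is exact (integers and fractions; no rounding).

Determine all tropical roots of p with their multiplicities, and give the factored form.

hull edge (i=0, c=8) to (i=1, c=3): slope -5, span 1
hull edge (i=1, c=3) to (i=3, c=-3): slope -3, span 2
hull edge (i=3, c=-3) to (i=6, c=-8): slope -5/3, span 3
Factored form: p(x) = -8 ⊗ (x ⊕ 5/3) ⊗ (x ⊕ 5/3) ⊗ (x ⊕ 5/3) ⊗ (x ⊕ 3) ⊗ (x ⊕ 3) ⊗ (x ⊕ 5)
Answer: roots = 5/3 (mult 3), 3 (mult 2), 5 (mult 1)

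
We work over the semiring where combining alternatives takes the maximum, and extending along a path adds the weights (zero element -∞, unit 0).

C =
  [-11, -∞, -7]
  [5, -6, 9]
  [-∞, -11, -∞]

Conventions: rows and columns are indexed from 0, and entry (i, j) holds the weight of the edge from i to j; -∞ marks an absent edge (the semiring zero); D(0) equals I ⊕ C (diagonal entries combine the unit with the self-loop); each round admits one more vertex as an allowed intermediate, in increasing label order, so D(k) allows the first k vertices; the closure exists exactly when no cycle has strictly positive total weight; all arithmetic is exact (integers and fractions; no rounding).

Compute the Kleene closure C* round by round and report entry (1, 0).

D(0):
  [0, -∞, -7]
  [5, 0, 9]
  [-∞, -11, 0]
D(1):
  [0, -∞, -7]
  [5, 0, 9]
  [-∞, -11, 0]
D(2):
  [0, -∞, -7]
  [5, 0, 9]
  [-6, -11, 0]
D(3):
  [0, -18, -7]
  [5, 0, 9]
  [-6, -11, 0]
Answer: C*[1][0] = 5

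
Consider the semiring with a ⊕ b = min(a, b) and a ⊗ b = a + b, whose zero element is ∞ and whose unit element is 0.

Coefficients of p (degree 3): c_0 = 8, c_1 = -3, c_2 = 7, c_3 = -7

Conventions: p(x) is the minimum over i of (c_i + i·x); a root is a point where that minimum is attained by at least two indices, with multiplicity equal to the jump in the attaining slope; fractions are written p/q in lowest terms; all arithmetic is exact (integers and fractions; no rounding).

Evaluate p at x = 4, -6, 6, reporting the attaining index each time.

p(4) = min(8+0·4=8, -3+1·4=1, 7+2·4=15, -7+3·4=5) = 1 (attained by i=1)
p(-6) = min(8+0·(-6)=8, -3+1·(-6)=-9, 7+2·(-6)=-5, -7+3·(-6)=-25) = -25 (attained by i=3)
p(6) = min(8+0·6=8, -3+1·6=3, 7+2·6=19, -7+3·6=11) = 3 (attained by i=1)
Answer: p(4) = 1; p(-6) = -25; p(6) = 3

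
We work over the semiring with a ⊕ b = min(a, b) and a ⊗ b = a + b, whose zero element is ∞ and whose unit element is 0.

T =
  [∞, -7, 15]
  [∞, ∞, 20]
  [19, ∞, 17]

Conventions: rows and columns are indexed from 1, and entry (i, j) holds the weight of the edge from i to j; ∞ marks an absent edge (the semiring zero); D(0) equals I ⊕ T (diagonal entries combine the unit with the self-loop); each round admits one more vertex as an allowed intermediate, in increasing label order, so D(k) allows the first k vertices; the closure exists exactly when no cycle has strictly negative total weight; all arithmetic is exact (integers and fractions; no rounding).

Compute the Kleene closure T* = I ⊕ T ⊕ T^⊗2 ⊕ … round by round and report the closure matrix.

D(0):
  [0, -7, 15]
  [∞, 0, 20]
  [19, ∞, 0]
D(1):
  [0, -7, 15]
  [∞, 0, 20]
  [19, 12, 0]
D(2):
  [0, -7, 13]
  [∞, 0, 20]
  [19, 12, 0]
D(3):
  [0, -7, 13]
  [39, 0, 20]
  [19, 12, 0]
Answer: T* = [[0, -7, 13], [39, 0, 20], [19, 12, 0]]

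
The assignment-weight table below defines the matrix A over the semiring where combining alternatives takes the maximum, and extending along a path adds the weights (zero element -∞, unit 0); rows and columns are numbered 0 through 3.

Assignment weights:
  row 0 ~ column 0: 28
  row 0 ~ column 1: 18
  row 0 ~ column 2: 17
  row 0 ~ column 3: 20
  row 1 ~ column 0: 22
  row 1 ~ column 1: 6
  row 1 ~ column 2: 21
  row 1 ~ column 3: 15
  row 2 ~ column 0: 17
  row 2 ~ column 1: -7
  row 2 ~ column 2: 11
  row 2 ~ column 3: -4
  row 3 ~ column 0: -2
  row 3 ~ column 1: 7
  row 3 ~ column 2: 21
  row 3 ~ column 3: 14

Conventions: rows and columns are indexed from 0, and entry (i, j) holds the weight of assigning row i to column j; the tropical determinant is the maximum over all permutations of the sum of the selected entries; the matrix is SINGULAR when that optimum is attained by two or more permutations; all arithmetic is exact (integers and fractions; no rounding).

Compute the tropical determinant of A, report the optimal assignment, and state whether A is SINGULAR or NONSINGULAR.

σ = (0, 1, 2, 3): 28 + 6 + 11 + 14 = 59
σ = (0, 1, 3, 2): 28 + 6 + (-4) + 21 = 51
σ = (0, 2, 1, 3): 28 + 21 + (-7) + 14 = 56
σ = (0, 2, 3, 1): 28 + 21 + (-4) + 7 = 52
σ = (0, 3, 1, 2): 28 + 15 + (-7) + 21 = 57
σ = (0, 3, 2, 1): 28 + 15 + 11 + 7 = 61
σ = (1, 0, 2, 3): 18 + 22 + 11 + 14 = 65
σ = (1, 0, 3, 2): 18 + 22 + (-4) + 21 = 57
σ = (1, 2, 0, 3): 18 + 21 + 17 + 14 = 70
σ = (1, 2, 3, 0): 18 + 21 + (-4) + (-2) = 33
σ = (1, 3, 0, 2): 18 + 15 + 17 + 21 = 71
σ = (1, 3, 2, 0): 18 + 15 + 11 + (-2) = 42
σ = (2, 0, 1, 3): 17 + 22 + (-7) + 14 = 46
σ = (2, 0, 3, 1): 17 + 22 + (-4) + 7 = 42
σ = (2, 1, 0, 3): 17 + 6 + 17 + 14 = 54
σ = (2, 1, 3, 0): 17 + 6 + (-4) + (-2) = 17
σ = (2, 3, 0, 1): 17 + 15 + 17 + 7 = 56
σ = (2, 3, 1, 0): 17 + 15 + (-7) + (-2) = 23
σ = (3, 0, 1, 2): 20 + 22 + (-7) + 21 = 56
σ = (3, 0, 2, 1): 20 + 22 + 11 + 7 = 60
σ = (3, 1, 0, 2): 20 + 6 + 17 + 21 = 64
σ = (3, 1, 2, 0): 20 + 6 + 11 + (-2) = 35
σ = (3, 2, 0, 1): 20 + 21 + 17 + 7 = 65
σ = (3, 2, 1, 0): 20 + 21 + (-7) + (-2) = 32
Optimal value attained by: σ = (1, 3, 0, 2).
Answer: det⊕(A) = 71; verdict: NONSINGULAR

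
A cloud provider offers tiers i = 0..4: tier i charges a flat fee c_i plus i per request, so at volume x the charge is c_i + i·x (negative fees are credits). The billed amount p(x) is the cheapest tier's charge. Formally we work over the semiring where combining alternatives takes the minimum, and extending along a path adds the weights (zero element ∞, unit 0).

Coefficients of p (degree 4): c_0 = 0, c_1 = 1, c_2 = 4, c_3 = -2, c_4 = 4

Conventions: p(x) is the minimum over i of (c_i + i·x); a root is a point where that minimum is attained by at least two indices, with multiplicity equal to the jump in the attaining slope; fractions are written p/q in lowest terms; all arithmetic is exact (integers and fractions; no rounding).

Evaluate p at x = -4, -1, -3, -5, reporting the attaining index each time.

p(-4) = min(0+0·(-4)=0, 1+1·(-4)=-3, 4+2·(-4)=-4, -2+3·(-4)=-14, 4+4·(-4)=-12) = -14 (attained by i=3)
p(-1) = min(0+0·(-1)=0, 1+1·(-1)=0, 4+2·(-1)=2, -2+3·(-1)=-5, 4+4·(-1)=0) = -5 (attained by i=3)
p(-3) = min(0+0·(-3)=0, 1+1·(-3)=-2, 4+2·(-3)=-2, -2+3·(-3)=-11, 4+4·(-3)=-8) = -11 (attained by i=3)
p(-5) = min(0+0·(-5)=0, 1+1·(-5)=-4, 4+2·(-5)=-6, -2+3·(-5)=-17, 4+4·(-5)=-16) = -17 (attained by i=3)
Answer: p(-4) = -14; p(-1) = -5; p(-3) = -11; p(-5) = -17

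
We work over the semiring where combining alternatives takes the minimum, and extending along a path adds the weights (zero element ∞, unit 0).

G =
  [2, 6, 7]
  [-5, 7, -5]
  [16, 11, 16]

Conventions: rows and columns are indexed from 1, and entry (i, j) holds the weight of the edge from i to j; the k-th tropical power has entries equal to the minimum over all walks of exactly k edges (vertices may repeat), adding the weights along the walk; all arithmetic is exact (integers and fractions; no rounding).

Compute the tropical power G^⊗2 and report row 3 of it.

G^⊗2:
  [1, 8, 1]
  [-3, 1, 2]
  [6, 18, 6]
Answer: row 3 of G^⊗2 = [6, 18, 6]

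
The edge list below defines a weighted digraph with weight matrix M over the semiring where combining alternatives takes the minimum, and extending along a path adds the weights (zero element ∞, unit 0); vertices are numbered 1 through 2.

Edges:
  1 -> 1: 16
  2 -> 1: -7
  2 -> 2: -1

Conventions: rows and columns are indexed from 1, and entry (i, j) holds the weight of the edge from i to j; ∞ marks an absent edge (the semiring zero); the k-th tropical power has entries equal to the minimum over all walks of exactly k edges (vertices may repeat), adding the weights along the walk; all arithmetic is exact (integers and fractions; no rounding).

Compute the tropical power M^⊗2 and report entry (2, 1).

M^⊗2:
  [32, ∞]
  [-8, -2]
Key observation: the optimum is the walk 2->2->1, with weight (-1) + (-7) = -8.
Optimal value attained by: walk 2->2->1.
Answer: (M^⊗2)[2][1] = -8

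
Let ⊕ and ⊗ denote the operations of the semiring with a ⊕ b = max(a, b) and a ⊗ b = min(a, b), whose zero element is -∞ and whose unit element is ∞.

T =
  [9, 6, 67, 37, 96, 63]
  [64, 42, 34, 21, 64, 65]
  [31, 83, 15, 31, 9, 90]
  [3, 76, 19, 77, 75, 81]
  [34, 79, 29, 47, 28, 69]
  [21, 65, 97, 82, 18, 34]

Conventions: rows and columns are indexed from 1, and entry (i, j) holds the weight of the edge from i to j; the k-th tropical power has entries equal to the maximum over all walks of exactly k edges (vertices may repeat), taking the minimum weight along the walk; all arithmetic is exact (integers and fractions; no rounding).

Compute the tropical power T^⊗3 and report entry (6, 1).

T^⊗2:
  [34, 79, 63, 63, 37, 69]
  [42, 65, 65, 65, 64, 64]
  [64, 65, 90, 82, 64, 65]
  [64, 76, 81, 81, 75, 77]
  [64, 65, 69, 69, 64, 65]
  [64, 83, 34, 77, 75, 90]
T^⊗3:
  [64, 65, 69, 69, 64, 65]
  [64, 65, 64, 65, 65, 65]
  [64, 83, 65, 77, 75, 90]
  [64, 81, 77, 77, 75, 81]
  [64, 69, 65, 69, 69, 69]
  [64, 76, 90, 82, 75, 77]
Key observation: the optimum is the walk 6->3->2->1, with weight 97 min 83 min 64 = 64.
Optimal value attained by: walk 6->3->2->1.
Answer: (T^⊗3)[6][1] = 64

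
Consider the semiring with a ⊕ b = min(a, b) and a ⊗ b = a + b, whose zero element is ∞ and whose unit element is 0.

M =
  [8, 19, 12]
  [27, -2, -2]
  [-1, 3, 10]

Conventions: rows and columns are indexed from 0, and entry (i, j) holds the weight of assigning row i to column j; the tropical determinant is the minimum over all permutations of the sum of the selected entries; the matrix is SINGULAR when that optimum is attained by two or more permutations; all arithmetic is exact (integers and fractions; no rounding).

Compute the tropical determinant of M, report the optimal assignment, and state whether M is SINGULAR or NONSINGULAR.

σ = (0, 1, 2): 8 + (-2) + 10 = 16
σ = (0, 2, 1): 8 + (-2) + 3 = 9
σ = (1, 0, 2): 19 + 27 + 10 = 56
σ = (1, 2, 0): 19 + (-2) + (-1) = 16
σ = (2, 0, 1): 12 + 27 + 3 = 42
σ = (2, 1, 0): 12 + (-2) + (-1) = 9
Optimal value attained by: σ = (0, 2, 1).
Answer: det⊕(M) = 9; verdict: SINGULAR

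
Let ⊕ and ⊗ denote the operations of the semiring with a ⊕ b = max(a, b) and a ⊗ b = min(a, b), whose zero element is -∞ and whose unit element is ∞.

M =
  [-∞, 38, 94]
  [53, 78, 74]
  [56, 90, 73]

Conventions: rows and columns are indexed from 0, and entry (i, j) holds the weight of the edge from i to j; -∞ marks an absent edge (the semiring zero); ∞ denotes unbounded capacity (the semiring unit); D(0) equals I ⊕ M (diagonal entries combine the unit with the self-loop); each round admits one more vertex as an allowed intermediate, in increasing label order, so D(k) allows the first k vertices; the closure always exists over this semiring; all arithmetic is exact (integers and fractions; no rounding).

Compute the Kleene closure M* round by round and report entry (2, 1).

D(0):
  [∞, 38, 94]
  [53, ∞, 74]
  [56, 90, ∞]
D(1):
  [∞, 38, 94]
  [53, ∞, 74]
  [56, 90, ∞]
D(2):
  [∞, 38, 94]
  [53, ∞, 74]
  [56, 90, ∞]
D(3):
  [∞, 90, 94]
  [56, ∞, 74]
  [56, 90, ∞]
Answer: M*[2][1] = 90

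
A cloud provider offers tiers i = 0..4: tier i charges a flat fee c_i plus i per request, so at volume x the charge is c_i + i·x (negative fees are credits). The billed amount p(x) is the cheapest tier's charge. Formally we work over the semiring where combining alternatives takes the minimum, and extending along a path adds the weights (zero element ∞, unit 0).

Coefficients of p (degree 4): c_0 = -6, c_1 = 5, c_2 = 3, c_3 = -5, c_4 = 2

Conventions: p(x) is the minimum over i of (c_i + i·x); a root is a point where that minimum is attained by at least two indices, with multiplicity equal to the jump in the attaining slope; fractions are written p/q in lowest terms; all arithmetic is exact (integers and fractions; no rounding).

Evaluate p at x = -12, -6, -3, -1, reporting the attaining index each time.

p(-12) = min(-6+0·(-12)=-6, 5+1·(-12)=-7, 3+2·(-12)=-21, -5+3·(-12)=-41, 2+4·(-12)=-46) = -46 (attained by i=4)
p(-6) = min(-6+0·(-6)=-6, 5+1·(-6)=-1, 3+2·(-6)=-9, -5+3·(-6)=-23, 2+4·(-6)=-22) = -23 (attained by i=3)
p(-3) = min(-6+0·(-3)=-6, 5+1·(-3)=2, 3+2·(-3)=-3, -5+3·(-3)=-14, 2+4·(-3)=-10) = -14 (attained by i=3)
p(-1) = min(-6+0·(-1)=-6, 5+1·(-1)=4, 3+2·(-1)=1, -5+3·(-1)=-8, 2+4·(-1)=-2) = -8 (attained by i=3)
Answer: p(-12) = -46; p(-6) = -23; p(-3) = -14; p(-1) = -8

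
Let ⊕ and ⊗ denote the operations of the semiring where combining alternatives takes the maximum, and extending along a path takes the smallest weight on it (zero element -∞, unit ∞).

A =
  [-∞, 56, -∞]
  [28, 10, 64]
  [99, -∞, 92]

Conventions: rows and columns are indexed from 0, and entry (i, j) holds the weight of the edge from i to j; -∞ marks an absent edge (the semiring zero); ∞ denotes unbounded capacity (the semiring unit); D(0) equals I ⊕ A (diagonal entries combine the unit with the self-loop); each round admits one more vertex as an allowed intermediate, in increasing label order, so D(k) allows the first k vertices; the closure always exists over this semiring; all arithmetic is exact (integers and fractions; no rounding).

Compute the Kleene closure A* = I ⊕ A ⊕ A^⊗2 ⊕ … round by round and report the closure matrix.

D(0):
  [∞, 56, -∞]
  [28, ∞, 64]
  [99, -∞, ∞]
D(1):
  [∞, 56, -∞]
  [28, ∞, 64]
  [99, 56, ∞]
D(2):
  [∞, 56, 56]
  [28, ∞, 64]
  [99, 56, ∞]
D(3):
  [∞, 56, 56]
  [64, ∞, 64]
  [99, 56, ∞]
Answer: A* = [[∞, 56, 56], [64, ∞, 64], [99, 56, ∞]]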